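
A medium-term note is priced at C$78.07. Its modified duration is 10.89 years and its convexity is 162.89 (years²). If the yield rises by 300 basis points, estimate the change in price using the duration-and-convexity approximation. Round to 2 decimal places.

Duration effect: -D_mod·Δy = -10.89 × (+0.03) = -0.326700
Convexity effect: ½·C·(Δy)² = 0.5 × 162.89 × (0.03)² = +0.0733005
ΔP/P ≈ -0.326700 + 0.0733005 = -0.2533995
ΔP ≈ 78.07 × (-0.2533995) = -19.782898965.

-C$19.78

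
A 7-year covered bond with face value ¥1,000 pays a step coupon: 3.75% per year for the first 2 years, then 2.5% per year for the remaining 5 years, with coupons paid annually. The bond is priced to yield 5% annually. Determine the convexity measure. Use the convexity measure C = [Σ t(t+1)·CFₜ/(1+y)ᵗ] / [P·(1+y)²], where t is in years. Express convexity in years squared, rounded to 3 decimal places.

44.506

With y = 0.05:
  t   CF        PV=CF/(1+0.05)^t    t·PV        t(t+1)·PV
  1        37.50        35.7143        35.7143          71.4286
  2        37.50        34.0136        68.0272         204.0816
  3        25.00        21.5959        64.7878         259.1513
  4        25.00        20.5676        82.2702         411.3512
  5        25.00        19.5882        97.9408         587.6446
  6        25.00        18.6554       111.9323         783.5262
  7     1,025.00       728.4484     5,099.1385      40,793.1083
  Σ                    878.5833     5,559.8112      43,110.2919
P = 878.5833.
Convexity = Σ t(t+1)·PV / [P·(1+y)²] = 43,110.2919 / (878.5833 × 1.102500) = 44.50609.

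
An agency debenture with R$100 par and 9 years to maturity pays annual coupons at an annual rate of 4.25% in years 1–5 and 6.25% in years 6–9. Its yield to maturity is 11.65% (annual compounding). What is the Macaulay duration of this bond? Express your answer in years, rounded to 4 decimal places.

Periodic yield y = 0.1165. Discount each cash flow and weight by its year:
  t   CF        PV=CF/(1+0.1165)^t    t·PV
  1         4.25         3.8065         3.8065
  2         4.25         3.4093         6.8187
  3         4.25         3.0536         9.1608
  4         4.25         2.7350        10.9399
  5         4.25         2.4496        12.2480
  6         6.25         3.2265        19.3588
  7         6.25         2.8898        20.2287
  8         6.25         2.5883        20.7062
  9       106.25        39.4095       354.6851
  Σ                     63.5681       457.9527
Price P = Σ PV = 63.5681.
Macaulay duration = Σ(t·PV) / P = 457.9527 / 63.5681 = 7.20413 years.

7.2041 years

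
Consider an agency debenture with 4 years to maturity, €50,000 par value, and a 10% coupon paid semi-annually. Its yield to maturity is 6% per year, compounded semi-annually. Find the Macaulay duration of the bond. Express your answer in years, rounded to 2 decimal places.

3.44 years

Periodic yield y = 0.03. Discount each cash flow and weight by its period:
  t   CF        PV=CF/(1+0.03)^t    t·PV
  1     2,500.00     2,427.1845     2,427.1845
  2     2,500.00     2,356.4898     4,712.9795
  3     2,500.00     2,287.8541     6,863.5624
  4     2,500.00     2,221.2176     8,884.8705
  5     2,500.00     2,156.5220    10,782.6098
  6     2,500.00     2,093.7106    12,562.2639
  7     2,500.00     2,032.7288    14,229.1014
  8    52,500.00    41,443.9848   331,551.8784
  Σ                 57,019.6922   392,014.4505
Price P = Σ PV = 57,019.6922.
Macaulay duration = Σ(t·PV) / P = 392,014.4505 / 57,019.6922 = 6.87507 half-year periods.
In years: 6.87507 / 2 = 3.43754 years.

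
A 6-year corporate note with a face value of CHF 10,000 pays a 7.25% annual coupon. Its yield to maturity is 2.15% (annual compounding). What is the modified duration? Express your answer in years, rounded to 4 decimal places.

5.0846 years

Periodic yield y = 0.0215. First find Macaulay duration:
  t   CF        PV=CF/(1+0.0215)^t    t·PV
  1       725.00       709.7406       709.7406
  2       725.00       694.8023     1,389.6047
  3       725.00       680.1785     2,040.5355
  4       725.00       665.8624     2,663.4498
  5       725.00       651.8477     3,259.2386
  6    10,725.00     9,439.8931    56,639.3584
  Σ                 12,842.3246    66,701.9275
P = 12,842.3246; Macaulay duration = 66,701.9275 / 12,842.3246 = 5.19391 years.
Modified duration = D_Mac / (1 + y) = 5.19391 / 1.0215 = 5.08460 years.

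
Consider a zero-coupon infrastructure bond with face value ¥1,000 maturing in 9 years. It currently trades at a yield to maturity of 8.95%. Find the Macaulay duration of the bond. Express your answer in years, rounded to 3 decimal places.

A zero-coupon bond has a single cash flow at maturity, so its Macaulay duration equals its maturity: 9 years.

9.000 years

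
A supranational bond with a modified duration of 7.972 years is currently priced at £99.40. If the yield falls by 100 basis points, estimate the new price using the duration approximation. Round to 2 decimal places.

£107.32

Duration approximation: ΔP/P ≈ -D_mod · Δy = -7.972 × (-0.01) = +0.079720.
New price ≈ 99.40 × (1 + 0.079720) = 107.324168.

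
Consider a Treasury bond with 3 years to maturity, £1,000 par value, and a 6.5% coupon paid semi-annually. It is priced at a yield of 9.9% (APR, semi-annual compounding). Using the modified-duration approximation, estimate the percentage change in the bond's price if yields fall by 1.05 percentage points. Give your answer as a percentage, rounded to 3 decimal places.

+2.763%

Periodic yield y = 0.0495. Modified duration first:
  t   CF        PV=CF/(1+0.0495)^t    t·PV
  1        32.50        30.9671        30.9671
  2        32.50        29.5066        59.0131
  3        32.50        28.1149        84.3446
  4        32.50        26.7888       107.1553
  5        32.50        25.5253       127.6266
  6     1,032.50       772.6724     4,636.0344
  Σ                    913.5751     5,045.1411
P = 913.5751; D_Mac = 5.52242 half-year periods = 2.76121 yrs; D_mod = 2.76121/(1+0.0495) = 2.63097 yrs.
ΔP/P ≈ -D_mod · Δy = -2.63097 × (-0.0105) = +0.027625 = +2.7625%.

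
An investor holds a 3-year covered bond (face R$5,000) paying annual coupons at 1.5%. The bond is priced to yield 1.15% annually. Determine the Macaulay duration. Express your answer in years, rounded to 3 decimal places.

Periodic yield y = 0.0115. Discount each cash flow and weight by its year:
  t   CF        PV=CF/(1+0.0115)^t    t·PV
  1        75.00        74.1473        74.1473
  2        75.00        73.3043       146.6086
  3     5,075.00     4,903.8636    14,711.5909
  Σ                  5,051.3153    14,932.3468
Price P = Σ PV = 5,051.3153.
Macaulay duration = Σ(t·PV) / P = 14,932.3468 / 5,051.3153 = 2.95613 years.

2.956 years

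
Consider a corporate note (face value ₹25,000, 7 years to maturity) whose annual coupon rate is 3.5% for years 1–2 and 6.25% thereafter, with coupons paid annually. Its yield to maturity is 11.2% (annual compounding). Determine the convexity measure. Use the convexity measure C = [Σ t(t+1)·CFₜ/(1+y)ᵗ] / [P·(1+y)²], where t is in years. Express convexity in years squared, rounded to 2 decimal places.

With y = 0.112:
  t   CF        PV=CF/(1+0.112)^t    t·PV        t(t+1)·PV
  1       875.00       786.8705       786.8705       1,573.7410
  2       875.00       707.6174     1,415.2347       4,245.7042
  3     1,562.50     1,136.3331     3,408.9994      13,635.9974
  4     1,562.50     1,021.8823     4,087.5292      20,437.6460
  5     1,562.50       918.9589     4,594.7945      27,568.7671
  6     1,562.50       826.4019     4,958.4113      34,708.8794
  7    26,562.50    12,633.8419    88,436.8931     707,495.1445
  Σ                 18,031.9059   107,688.7327     809,665.8797
P = 18,031.9059.
Convexity = Σ t(t+1)·PV / [P·(1+y)²] = 809,665.8797 / (18,031.9059 × 1.236544) = 36.31237.

36.31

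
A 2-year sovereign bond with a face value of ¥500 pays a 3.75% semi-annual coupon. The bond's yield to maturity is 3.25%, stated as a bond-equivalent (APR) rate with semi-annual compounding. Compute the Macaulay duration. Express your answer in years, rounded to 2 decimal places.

Periodic yield y = 0.01625. Discount each cash flow and weight by its period:
  t   CF        PV=CF/(1+0.01625)^t    t·PV
  1        9.375         9.2251         9.2251
  2        9.375         9.0776        18.1552
  3        9.375         8.9324        26.7973
  4      509.375       477.5682     1,910.2728
  Σ                    504.8033     1,964.4503
Price P = Σ PV = 504.8033.
Macaulay duration = Σ(t·PV) / P = 1,964.4503 / 504.8033 = 3.89152 half-year periods.
In years: 3.89152 / 2 = 1.94576 years.

1.95 years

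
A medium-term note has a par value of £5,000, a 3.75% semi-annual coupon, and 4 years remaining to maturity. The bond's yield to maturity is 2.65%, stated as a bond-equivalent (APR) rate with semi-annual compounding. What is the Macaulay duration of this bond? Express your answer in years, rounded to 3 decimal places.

Periodic yield y = 0.01325. Discount each cash flow and weight by its period:
  t   CF        PV=CF/(1+0.01325)^t    t·PV
  1        93.75        92.5241        92.5241
  2        93.75        91.3141       182.6283
  3        93.75        90.1201       270.3602
  4        93.75        88.9416       355.7663
  5        93.75        87.7785       438.8926
  6        93.75        86.6307       519.7839
  7        93.75        85.4978       598.4847
  8     5,093.75     4,584.6346    36,677.0767
  Σ                  5,207.4414    39,135.5167
Price P = Σ PV = 5,207.4414.
Macaulay duration = Σ(t·PV) / P = 39,135.5167 / 5,207.4414 = 7.51531 half-year periods.
In years: 7.51531 / 2 = 3.75765 years.

3.758 years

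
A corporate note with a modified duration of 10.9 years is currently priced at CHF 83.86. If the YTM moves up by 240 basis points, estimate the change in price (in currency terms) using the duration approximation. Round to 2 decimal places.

-CHF 21.94

Duration approximation: ΔP/P ≈ -D_mod · Δy = -10.9 × (+0.024) = -0.261600.
ΔP ≈ 83.86 × (-0.261600) = -21.937776.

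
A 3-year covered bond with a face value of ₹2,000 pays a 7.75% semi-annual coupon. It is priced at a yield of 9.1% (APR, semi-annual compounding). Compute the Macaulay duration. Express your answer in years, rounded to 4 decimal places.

2.7282 years

Periodic yield y = 0.0455. Discount each cash flow and weight by its period:
  t   CF        PV=CF/(1+0.0455)^t    t·PV
  1        77.50        74.1272        74.1272
  2        77.50        70.9012       141.8024
  3        77.50        67.8156       203.4468
  4        77.50        64.8643       259.4571
  5        77.50        62.0414       310.2069
  6     2,077.50     1,590.7312     9,544.3874
  Σ                  1,930.4809    10,533.4279
Price P = Σ PV = 1,930.4809.
Macaulay duration = Σ(t·PV) / P = 10,533.4279 / 1,930.4809 = 5.45638 half-year periods.
In years: 5.45638 / 2 = 2.72819 years.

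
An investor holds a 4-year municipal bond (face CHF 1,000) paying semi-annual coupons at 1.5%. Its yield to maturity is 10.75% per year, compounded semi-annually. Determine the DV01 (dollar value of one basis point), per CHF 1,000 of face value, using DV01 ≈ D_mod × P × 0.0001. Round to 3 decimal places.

Periodic yield y = 0.05375.
  t   CF        PV=CF/(1+0.05375)^t    t·PV
  1         7.50         7.1174         7.1174
  2         7.50         6.7544        13.5088
  3         7.50         6.4099        19.2296
  4         7.50         6.0829        24.3316
  5         7.50         5.7726        28.8631
  6         7.50         5.4782        32.8690
  7         7.50         5.1987        36.3912
  8     1,007.50       662.7418     5,301.9343
  Σ                    705.5559     5,464.2450
P = 705.5559; D_Mac = 7.74460 half-year periods = 3.87230 yrs; D_mod = 3.67478 yrs.
DV01 ≈ 3.67478 × 705.5559 × 0.0001 = 0.259276.

CHF 0.259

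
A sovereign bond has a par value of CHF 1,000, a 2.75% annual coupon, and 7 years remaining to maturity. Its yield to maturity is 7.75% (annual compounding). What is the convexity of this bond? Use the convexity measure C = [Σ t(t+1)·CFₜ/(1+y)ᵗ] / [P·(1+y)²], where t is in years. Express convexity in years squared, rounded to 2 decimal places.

42.39

With y = 0.0775:
  t   CF        PV=CF/(1+0.0775)^t    t·PV        t(t+1)·PV
  1        27.50        25.5220        25.5220          51.0441
  2        27.50        23.6863        47.3727         142.1181
  3        27.50        21.9827        65.9481         263.7923
  4        27.50        20.4016        81.6063         408.0314
  5        27.50        18.9342        94.6709         568.0251
  6        27.50        17.5723       105.4339         738.0373
  7     1,027.50       609.3417     4,265.3917      34,123.1335
  Σ                    737.4408     4,685.9455      36,294.1818
P = 737.4408.
Convexity = Σ t(t+1)·PV / [P·(1+y)²] = 36,294.1818 / (737.4408 × 1.161006) = 42.39116.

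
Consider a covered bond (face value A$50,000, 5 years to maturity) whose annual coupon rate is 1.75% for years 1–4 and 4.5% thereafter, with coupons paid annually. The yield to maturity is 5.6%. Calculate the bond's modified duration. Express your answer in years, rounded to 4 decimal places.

4.5612 years

Periodic yield y = 0.056. First find Macaulay duration:
  t   CF        PV=CF/(1+0.056)^t    t·PV
  1       875.00       828.5985       828.5985
  2       875.00       784.6577     1,569.3153
  3       875.00       743.0470     2,229.1411
  4       875.00       703.6430     2,814.5721
  5    52,250.00    39,789.3371   198,946.6855
  Σ                 42,849.2833   206,388.3124
P = 42,849.2833; Macaulay duration = 206,388.3124 / 42,849.2833 = 4.81661 years.
Modified duration = D_Mac / (1 + y) = 4.81661 / 1.056 = 4.56118 years.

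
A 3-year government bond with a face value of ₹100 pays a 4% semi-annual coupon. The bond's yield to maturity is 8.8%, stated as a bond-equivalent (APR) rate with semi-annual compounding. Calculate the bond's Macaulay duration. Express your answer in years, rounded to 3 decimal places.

Periodic yield y = 0.044. Discount each cash flow and weight by its period:
  t   CF        PV=CF/(1+0.044)^t    t·PV
  1         2.00         1.9157         1.9157
  2         2.00         1.8350         3.6699
  3         2.00         1.7576         5.2729
  4         2.00         1.6836         6.7342
  5         2.00         1.6126         8.0630
  6       102.00        78.7766       472.6595
  Σ                     87.5811       498.3153
Price P = Σ PV = 87.5811.
Macaulay duration = Σ(t·PV) / P = 498.3153 / 87.5811 = 5.68976 half-year periods.
In years: 5.68976 / 2 = 2.84488 years.

2.845 years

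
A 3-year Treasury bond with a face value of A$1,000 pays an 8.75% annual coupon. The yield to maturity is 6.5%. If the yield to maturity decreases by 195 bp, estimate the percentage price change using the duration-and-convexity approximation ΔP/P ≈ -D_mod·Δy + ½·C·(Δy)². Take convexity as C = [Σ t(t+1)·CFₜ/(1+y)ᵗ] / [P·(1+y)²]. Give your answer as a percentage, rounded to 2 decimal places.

+5.26%

With y = 0.065:
  t   CF        PV=CF/(1+0.065)^t    t·PV        t(t+1)·PV
  1        87.50        82.1596        82.1596         164.3192
  2        87.50        77.1452       154.2904         462.8711
  3     1,087.50       900.2859     2,700.8577      10,803.4306
  Σ                  1,059.5907     2,937.3077      11,430.6210
P = 1,059.5907; D_Mac = 2.77212 yrs; D_mod = 2.60293 yrs; C = 9.51114.
Duration effect: -2.60293 × (-0.0195) = +0.050757
Convexity effect: 0.5 × 9.51114 × (-0.0195)² = +0.0018083
ΔP/P ≈ +0.050757 + 0.0018083 = +0.052565 = +5.2565%.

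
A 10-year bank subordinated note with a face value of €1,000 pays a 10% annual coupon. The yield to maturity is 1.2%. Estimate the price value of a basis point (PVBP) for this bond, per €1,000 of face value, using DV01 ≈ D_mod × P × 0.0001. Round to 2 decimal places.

€1.38

Periodic yield y = 0.012.
  t   CF        PV=CF/(1+0.012)^t    t·PV
  1       100.00        98.8142        98.8142
  2       100.00        97.6425       195.2850
  3       100.00        96.4847       289.4541
  4       100.00        95.3406       381.3625
  5       100.00        94.2101       471.0505
  6       100.00        93.0930       558.5579
  7       100.00        91.9891       643.9238
  8       100.00        90.8983       727.1866
  9       100.00        89.8205       808.3843
  10    1,100.00       976.3096     9,763.0960
  Σ                  1,824.6027    13,937.1149
P = 1,824.6027; D_Mac = 7.63844 yrs; D_mod = 7.54786 yrs.
DV01 ≈ 7.54786 × 1,824.6027 × 0.0001 = 1.377185.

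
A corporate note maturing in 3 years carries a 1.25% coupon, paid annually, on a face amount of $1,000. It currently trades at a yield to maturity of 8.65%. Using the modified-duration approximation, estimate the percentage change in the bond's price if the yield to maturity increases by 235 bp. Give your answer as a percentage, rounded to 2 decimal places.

-6.40%

Periodic yield y = 0.0865. Modified duration first:
  t   CF        PV=CF/(1+0.0865)^t    t·PV
  1        12.50        11.5048        11.5048
  2        12.50        10.5889        21.1778
  3     1,012.50       789.4158     2,368.2475
  Σ                    811.5096     2,400.9302
P = 811.5096; D_Mac = 2.95860 yrs; D_mod = 2.95860/(1+0.0865) = 2.72305 yrs.
ΔP/P ≈ -D_mod · Δy = -2.72305 × (+0.0235) = -0.063992 = -6.3992%.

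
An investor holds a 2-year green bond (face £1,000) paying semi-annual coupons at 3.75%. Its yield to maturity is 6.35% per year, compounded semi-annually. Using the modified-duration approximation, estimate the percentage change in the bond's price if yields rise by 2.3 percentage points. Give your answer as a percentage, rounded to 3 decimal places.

-4.333%

Periodic yield y = 0.03175. Modified duration first:
  t   CF        PV=CF/(1+0.03175)^t    t·PV
  1        18.75        18.1730        18.1730
  2        18.75        17.6138        35.2275
  3        18.75        17.0717        51.2152
  4     1,018.75       899.0207     3,596.0830
  Σ                    951.8793     3,700.6987
P = 951.8793; D_Mac = 3.88778 half-year periods = 1.94389 yrs; D_mod = 1.94389/(1+0.03175) = 1.88407 yrs.
ΔP/P ≈ -D_mod · Δy = -1.88407 × (+0.023) = -0.043334 = -4.3334%.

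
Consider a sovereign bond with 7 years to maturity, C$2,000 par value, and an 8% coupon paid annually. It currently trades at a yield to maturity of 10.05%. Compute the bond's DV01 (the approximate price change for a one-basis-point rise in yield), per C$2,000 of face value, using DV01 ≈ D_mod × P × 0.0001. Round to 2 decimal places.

Periodic yield y = 0.1005.
  t   CF        PV=CF/(1+0.1005)^t    t·PV
  1       160.00       145.3885       145.3885
  2       160.00       132.1113       264.2226
  3       160.00       120.0466       360.1398
  4       160.00       109.0837       436.3347
  5       160.00        99.1219       495.6096
  6       160.00        90.0699       540.4194
  7     2,160.00     1,104.9011     7,734.3080
  Σ                  1,800.7230     9,976.4226
P = 1,800.7230; D_Mac = 5.54023 yrs; D_mod = 5.03429 yrs.
DV01 ≈ 5.03429 × 1,800.7230 × 0.0001 = 0.906535.

C$0.91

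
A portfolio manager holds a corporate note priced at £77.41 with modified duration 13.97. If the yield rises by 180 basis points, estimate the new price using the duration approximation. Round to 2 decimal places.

£57.94

Duration approximation: ΔP/P ≈ -D_mod · Δy = -13.97 × (+0.018) = -0.251460.
New price ≈ 77.41 × (1 - 0.251460) = 57.9444814.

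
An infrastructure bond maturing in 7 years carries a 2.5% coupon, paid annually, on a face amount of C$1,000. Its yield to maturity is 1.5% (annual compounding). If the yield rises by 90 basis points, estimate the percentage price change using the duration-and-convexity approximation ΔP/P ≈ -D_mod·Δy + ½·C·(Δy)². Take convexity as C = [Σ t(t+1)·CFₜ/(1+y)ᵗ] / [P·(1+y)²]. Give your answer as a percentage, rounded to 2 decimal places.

With y = 0.015:
  t   CF        PV=CF/(1+0.015)^t    t·PV        t(t+1)·PV
  1        25.00        24.6305        24.6305          49.2611
  2        25.00        24.2665        48.5331         145.5993
  3        25.00        23.9079        71.7238         286.8951
  4        25.00        23.5546        94.2184         471.0921
  5        25.00        23.2065       116.0325         696.1952
  6        25.00        22.8636       137.1813         960.2693
  7     1,025.00       923.5525     6,464.8672      51,718.9378
  Σ                  1,065.9821     6,957.1869      54,328.2499
P = 1,065.9821; D_Mac = 6.52655 yrs; D_mod = 6.43010 yrs; C = 49.47020.
Duration effect: -6.43010 × (+0.009) = -0.057871
Convexity effect: 0.5 × 49.47020 × (0.009)² = +0.0020035
ΔP/P ≈ -0.057871 + 0.0020035 = -0.055867 = -5.5867%.

-5.59%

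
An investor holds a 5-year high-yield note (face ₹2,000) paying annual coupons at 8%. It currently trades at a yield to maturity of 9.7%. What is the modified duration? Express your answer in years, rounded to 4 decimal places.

Periodic yield y = 0.097. First find Macaulay duration:
  t   CF        PV=CF/(1+0.097)^t    t·PV
  1       160.00       145.8523       145.8523
  2       160.00       132.9556       265.9113
  3       160.00       121.1993       363.5979
  4       160.00       110.4825       441.9300
  5     2,160.00     1,359.6296     6,798.1480
  Σ                  1,870.1194     8,015.4395
P = 1,870.1194; Macaulay duration = 8,015.4395 / 1,870.1194 = 4.28606 years.
Modified duration = D_Mac / (1 + y) = 4.28606 / 1.097 = 3.90707 years.

3.9071 years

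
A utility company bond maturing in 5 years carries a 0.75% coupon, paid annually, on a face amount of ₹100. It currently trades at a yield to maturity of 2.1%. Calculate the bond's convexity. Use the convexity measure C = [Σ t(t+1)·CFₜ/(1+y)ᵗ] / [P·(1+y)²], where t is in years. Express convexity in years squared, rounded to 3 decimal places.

28.190

With y = 0.021:
  t   CF        PV=CF/(1+0.021)^t    t·PV        t(t+1)·PV
  1         0.75         0.7346         0.7346           1.4691
  2         0.75         0.7195         1.4389           4.3168
  3         0.75         0.7047         2.1140           8.4560
  4         0.75         0.6902         2.7607          13.8035
  5       100.75        90.8064       454.0319       2,724.1913
  Σ                     93.6553       461.0801       2,752.2367
P = 93.6553.
Convexity = Σ t(t+1)·PV / [P·(1+y)²] = 2,752.2367 / (93.6553 × 1.042441) = 28.19046.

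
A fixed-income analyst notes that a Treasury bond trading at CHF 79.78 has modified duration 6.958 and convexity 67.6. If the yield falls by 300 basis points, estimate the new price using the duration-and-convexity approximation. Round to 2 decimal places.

CHF 98.86

Duration effect: -D_mod·Δy = -6.958 × (-0.03) = +0.208740
Convexity effect: ½·C·(Δy)² = 0.5 × 67.6 × (-0.03)² = +0.0304200
ΔP/P ≈ +0.208740 + 0.0304200 = +0.239160
New price ≈ 79.78 × (1 + 0.239160) = 98.8601848.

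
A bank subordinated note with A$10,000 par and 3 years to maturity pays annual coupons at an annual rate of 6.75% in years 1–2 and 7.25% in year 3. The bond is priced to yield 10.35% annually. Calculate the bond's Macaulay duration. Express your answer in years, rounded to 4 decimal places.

Periodic yield y = 0.1035. Discount each cash flow and weight by its year:
  t   CF        PV=CF/(1+0.1035)^t    t·PV
  1       675.00       611.6901       611.6901
  2       675.00       554.3181     1,108.6363
  3    10,725.00     7,981.4223    23,944.2668
  Σ                  9,147.4305    25,664.5932
Price P = Σ PV = 9,147.4305.
Macaulay duration = Σ(t·PV) / P = 25,664.5932 / 9,147.4305 = 2.80566 years.

2.8057 years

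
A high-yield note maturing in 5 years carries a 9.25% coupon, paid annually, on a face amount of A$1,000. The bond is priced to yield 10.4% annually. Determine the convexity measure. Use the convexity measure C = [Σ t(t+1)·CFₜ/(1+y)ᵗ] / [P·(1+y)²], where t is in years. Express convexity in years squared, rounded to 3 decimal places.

19.446

With y = 0.104:
  t   CF        PV=CF/(1+0.104)^t    t·PV        t(t+1)·PV
  1        92.50        83.7862        83.7862         167.5725
  2        92.50        75.8933       151.7867         455.3600
  3        92.50        68.7440       206.2319         824.9275
  4        92.50        62.2681       249.0723       1,245.3615
  5     1,092.50       666.1562     3,330.7810      19,984.6862
  Σ                    956.8478     4,021.6581      22,677.9076
P = 956.8478.
Convexity = Σ t(t+1)·PV / [P·(1+y)²] = 22,677.9076 / (956.8478 × 1.218816) = 19.44563.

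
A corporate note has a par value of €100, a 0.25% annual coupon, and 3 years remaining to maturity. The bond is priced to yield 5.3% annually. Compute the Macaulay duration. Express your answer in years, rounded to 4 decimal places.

2.9919 years

Periodic yield y = 0.053. Discount each cash flow and weight by its year:
  t   CF        PV=CF/(1+0.053)^t    t·PV
  1         0.25         0.2374         0.2374
  2         0.25         0.2255         0.4509
  3       100.25        85.8617       257.5850
  Σ                     86.3245       258.2733
Price P = Σ PV = 86.3245.
Macaulay duration = Σ(t·PV) / P = 258.2733 / 86.3245 = 2.99189 years.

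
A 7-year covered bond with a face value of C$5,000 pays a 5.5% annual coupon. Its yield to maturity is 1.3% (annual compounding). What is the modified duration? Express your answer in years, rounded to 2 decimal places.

6.05 years

Periodic yield y = 0.013. First find Macaulay duration:
  t   CF        PV=CF/(1+0.013)^t    t·PV
  1       275.00       271.4709       271.4709
  2       275.00       267.9870       535.9741
  3       275.00       264.5479       793.6438
  4       275.00       261.1529     1,044.6117
  5       275.00       257.8015     1,289.0076
  6       275.00       254.4931     1,526.9586
  7     5,275.00     4,818.9936    33,732.9550
  Σ                  6,396.4470    39,194.6217
P = 6,396.4470; Macaulay duration = 39,194.6217 / 6,396.4470 = 6.12756 years.
Modified duration = D_Mac / (1 + y) = 6.12756 / 1.013 = 6.04893 years.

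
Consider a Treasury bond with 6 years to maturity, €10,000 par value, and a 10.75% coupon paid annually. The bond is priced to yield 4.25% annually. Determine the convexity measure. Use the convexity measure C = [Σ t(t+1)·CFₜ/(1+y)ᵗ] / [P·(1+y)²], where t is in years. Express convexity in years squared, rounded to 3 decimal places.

With y = 0.0425:
  t   CF        PV=CF/(1+0.0425)^t    t·PV        t(t+1)·PV
  1     1,075.00     1,031.1751     1,031.1751       2,062.3501
  2     1,075.00       989.1367     1,978.2735       5,934.8205
  3     1,075.00       948.8122     2,846.4367      11,385.7467
  4     1,075.00       910.1316     3,640.5265      18,202.6327
  5     1,075.00       873.0279     4,365.1397      26,190.8384
  6    11,075.00     8,627.5474    51,765.2843     362,356.9900
  Σ                 13,379.8310    65,626.8358     426,133.3784
P = 13,379.8310.
Convexity = Σ t(t+1)·PV / [P·(1+y)²] = 426,133.3784 / (13,379.8310 × 1.086806) = 29.30507.

29.305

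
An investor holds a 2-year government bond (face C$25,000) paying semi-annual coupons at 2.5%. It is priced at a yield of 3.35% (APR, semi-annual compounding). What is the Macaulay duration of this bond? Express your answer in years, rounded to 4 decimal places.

1.9629 years

Periodic yield y = 0.01675. Discount each cash flow and weight by its period:
  t   CF        PV=CF/(1+0.01675)^t    t·PV
  1       312.50       307.3519       307.3519
  2       312.50       302.2885       604.5770
  3       312.50       297.3086       891.9258
  4    25,312.50    23,685.2687    94,741.0749
  Σ                 24,592.2177    96,544.9296
Price P = Σ PV = 24,592.2177.
Macaulay duration = Σ(t·PV) / P = 96,544.9296 / 24,592.2177 = 3.92583 half-year periods.
In years: 3.92583 / 2 = 1.96292 years.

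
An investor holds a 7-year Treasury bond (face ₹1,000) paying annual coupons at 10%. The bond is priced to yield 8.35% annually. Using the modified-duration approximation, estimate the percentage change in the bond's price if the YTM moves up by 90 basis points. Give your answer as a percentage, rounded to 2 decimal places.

-4.51%

Periodic yield y = 0.0835. Modified duration first:
  t   CF        PV=CF/(1+0.0835)^t    t·PV
  1       100.00        92.2935        92.2935
  2       100.00        85.1809       170.3618
  3       100.00        78.6164       235.8493
  4       100.00        72.5578       290.2314
  5       100.00        66.9662       334.8308
  6       100.00        61.8054       370.8325
  7     1,100.00       627.4661     4,392.2628
  Σ                  1,084.8863     5,886.6620
P = 1,084.8863; D_Mac = 5.42606 yrs; D_mod = 5.42606/(1+0.0835) = 5.00790 yrs.
ΔP/P ≈ -D_mod · Δy = -5.00790 × (+0.009) = -0.045071 = -4.5071%.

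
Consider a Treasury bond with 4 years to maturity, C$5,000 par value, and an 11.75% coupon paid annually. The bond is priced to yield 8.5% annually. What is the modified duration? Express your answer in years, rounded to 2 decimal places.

Periodic yield y = 0.085. First find Macaulay duration:
  t   CF        PV=CF/(1+0.085)^t    t·PV
  1       587.50       541.4747       541.4747
  2       587.50       499.0550       998.1100
  3       587.50       459.9585     1,379.8755
  4     5,587.50     4,031.7963    16,127.1853
  Σ                  5,532.2845    19,046.6454
P = 5,532.2845; Macaulay duration = 19,046.6454 / 5,532.2845 = 3.44282 years.
Modified duration = D_Mac / (1 + y) = 3.44282 / 1.085 = 3.17310 years.

3.17 years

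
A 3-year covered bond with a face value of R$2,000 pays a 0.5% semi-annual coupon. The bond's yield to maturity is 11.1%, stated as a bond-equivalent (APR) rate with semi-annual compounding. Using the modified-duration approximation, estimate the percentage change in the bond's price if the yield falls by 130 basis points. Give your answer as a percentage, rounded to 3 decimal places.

Periodic yield y = 0.0555. Modified duration first:
  t   CF        PV=CF/(1+0.0555)^t    t·PV
  1         5.00         4.7371         4.7371
  2         5.00         4.4880         8.9760
  3         5.00         4.2520        12.7561
  4         5.00         4.0284        16.1138
  5         5.00         3.8166        19.0831
  6     2,005.00     1,449.9898     8,699.9389
  Σ                  1,471.3120     8,761.6049
P = 1,471.3120; D_Mac = 5.95496 half-year periods = 2.97748 yrs; D_mod = 2.97748/(1+0.0555) = 2.82092 yrs.
ΔP/P ≈ -D_mod · Δy = -2.82092 × (-0.013) = +0.036672 = +3.6672%.

+3.667%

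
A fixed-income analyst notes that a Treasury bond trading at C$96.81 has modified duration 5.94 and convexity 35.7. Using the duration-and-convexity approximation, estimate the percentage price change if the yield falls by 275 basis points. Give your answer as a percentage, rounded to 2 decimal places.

Duration effect: -D_mod·Δy = -5.94 × (-0.0275) = +0.163350
Convexity effect: ½·C·(Δy)² = 0.5 × 35.7 × (-0.0275)² = +0.0134990625
ΔP/P ≈ +0.163350 + 0.0134990625 = +0.1768490625
= +17.68490625%.

+17.68%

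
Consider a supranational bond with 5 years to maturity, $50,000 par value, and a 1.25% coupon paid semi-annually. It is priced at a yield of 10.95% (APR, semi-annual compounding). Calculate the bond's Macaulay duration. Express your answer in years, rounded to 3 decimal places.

4.816 years

Periodic yield y = 0.05475. Discount each cash flow and weight by its period:
  t   CF        PV=CF/(1+0.05475)^t    t·PV
  1       312.50       296.2787       296.2787
  2       312.50       280.8995       561.7990
  3       312.50       266.3186       798.9557
  4       312.50       252.4945     1,009.9779
  5       312.50       239.3880     1,196.9399
  6       312.50       226.9618     1,361.7710
  7       312.50       215.1807     1,506.2648
  8       312.50       204.0111     1,632.0886
  9       312.50       193.4213     1,740.7914
  10   50,312.50    29,524.3644   295,243.6442
  Σ                 31,699.3185   305,348.5111
Price P = Σ PV = 31,699.3185.
Macaulay duration = Σ(t·PV) / P = 305,348.5111 / 31,699.3185 = 9.63265 half-year periods.
In years: 9.63265 / 2 = 4.81633 years.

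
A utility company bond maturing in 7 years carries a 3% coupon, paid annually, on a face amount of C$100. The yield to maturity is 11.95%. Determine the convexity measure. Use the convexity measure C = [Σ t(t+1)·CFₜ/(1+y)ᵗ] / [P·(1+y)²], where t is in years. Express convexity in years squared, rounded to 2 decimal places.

38.03

With y = 0.1195:
  t   CF        PV=CF/(1+0.1195)^t    t·PV        t(t+1)·PV
  1         3.00         2.6798         2.6798           5.3595
  2         3.00         2.3937         4.7874          14.3623
  3         3.00         2.1382         6.4146          25.6584
  4         3.00         1.9100         7.6399          38.1993
  5         3.00         1.7061         8.5304          51.1826
  6         3.00         1.5240         9.1438          64.0068
  7       103.00        46.7378       327.1648       2,617.3184
  Σ                     59.0895       366.3607       2,816.0873
P = 59.0895.
Convexity = Σ t(t+1)·PV / [P·(1+y)²] = 2,816.0873 / (59.0895 × 1.253280) = 38.02659.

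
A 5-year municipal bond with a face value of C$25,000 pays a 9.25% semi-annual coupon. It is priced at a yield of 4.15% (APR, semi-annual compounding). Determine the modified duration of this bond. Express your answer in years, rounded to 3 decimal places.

Periodic yield y = 0.02075. First find Macaulay duration:
  t   CF        PV=CF/(1+0.02075)^t    t·PV
  1     1,156.25     1,132.7455     1,132.7455
  2     1,156.25     1,109.7189     2,219.4377
  3     1,156.25     1,087.1603     3,261.4809
  4     1,156.25     1,065.0603     4,260.2411
  5     1,156.25     1,043.4095     5,217.0477
  6     1,156.25     1,022.1989     6,133.1935
  7     1,156.25     1,001.4195     7,009.9362
  8     1,156.25       981.0624     7,848.4993
  9     1,156.25       961.1192     8,650.0727
  10   26,156.25    21,300.0976   213,000.9761
  Σ                 30,703.9921   258,733.6308
P = 30,703.9921; Macaulay duration = 258,733.6308 / 30,703.9921 = 8.42671 half-year periods = 4.21335 years.
Modified duration = D_Mac / (1 + y) = 4.21335 / 1.02075 = 4.12771 years.

4.128 years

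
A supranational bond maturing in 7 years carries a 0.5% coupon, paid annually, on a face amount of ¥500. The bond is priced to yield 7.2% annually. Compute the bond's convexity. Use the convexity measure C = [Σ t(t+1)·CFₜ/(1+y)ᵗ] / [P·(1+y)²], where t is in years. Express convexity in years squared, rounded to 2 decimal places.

With y = 0.072:
  t   CF        PV=CF/(1+0.072)^t    t·PV        t(t+1)·PV
  1         2.50         2.3321         2.3321           4.6642
  2         2.50         2.1755         4.3509          13.0527
  3         2.50         2.0293         6.0880          24.3521
  4         2.50         1.8930         7.5722          37.8609
  5         2.50         1.7659         8.8295          52.9770
  6         2.50         1.6473         9.8838          69.1864
  7       502.50       308.8678     2,162.0743      17,296.5942
  Σ                    320.7109     2,201.1308      17,498.6875
P = 320.7109.
Convexity = Σ t(t+1)·PV / [P·(1+y)²] = 17,498.6875 / (320.7109 × 1.149184) = 47.47907.

47.48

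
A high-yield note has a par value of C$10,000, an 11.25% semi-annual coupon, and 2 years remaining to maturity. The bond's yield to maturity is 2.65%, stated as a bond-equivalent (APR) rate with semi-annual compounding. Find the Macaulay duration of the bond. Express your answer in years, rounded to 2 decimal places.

1.86 years

Periodic yield y = 0.01325. Discount each cash flow and weight by its period:
  t   CF        PV=CF/(1+0.01325)^t    t·PV
  1       562.50       555.1443       555.1443
  2       562.50       547.8849     1,095.7697
  3       562.50       540.7203     1,622.1610
  4    10,562.50    10,020.7510    40,083.0041
  Σ                 11,664.5006    43,356.0792
Price P = Σ PV = 11,664.5006.
Macaulay duration = Σ(t·PV) / P = 43,356.0792 / 11,664.5006 = 3.71693 half-year periods.
In years: 3.71693 / 2 = 1.85846 years.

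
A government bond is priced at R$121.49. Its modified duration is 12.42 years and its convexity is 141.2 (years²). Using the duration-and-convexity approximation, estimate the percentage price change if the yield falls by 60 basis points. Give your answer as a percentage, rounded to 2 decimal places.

Duration effect: -D_mod·Δy = -12.42 × (-0.006) = +0.074520
Convexity effect: ½·C·(Δy)² = 0.5 × 141.2 × (-0.006)² = +0.0025416
ΔP/P ≈ +0.074520 + 0.0025416 = +0.0770616
= +7.70616%.

+7.71%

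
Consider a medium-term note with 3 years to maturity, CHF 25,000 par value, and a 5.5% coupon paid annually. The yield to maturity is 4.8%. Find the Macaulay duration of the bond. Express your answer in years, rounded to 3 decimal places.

2.848 years

Periodic yield y = 0.048. Discount each cash flow and weight by its year:
  t   CF        PV=CF/(1+0.048)^t    t·PV
  1     1,375.00     1,312.0229     1,312.0229
  2     1,375.00     1,251.9302     2,503.8605
  3    26,375.00    22,914.4069    68,743.2206
  Σ                 25,478.3600    72,559.1040
Price P = Σ PV = 25,478.3600.
Macaulay duration = Σ(t·PV) / P = 72,559.1040 / 25,478.3600 = 2.84787 years.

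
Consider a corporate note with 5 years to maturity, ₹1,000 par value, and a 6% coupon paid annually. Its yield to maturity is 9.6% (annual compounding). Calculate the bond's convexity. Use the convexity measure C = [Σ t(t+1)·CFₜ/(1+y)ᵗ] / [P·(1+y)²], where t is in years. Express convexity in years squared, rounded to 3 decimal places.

With y = 0.096:
  t   CF        PV=CF/(1+0.096)^t    t·PV        t(t+1)·PV
  1        60.00        54.7445        54.7445         109.4891
  2        60.00        49.9494        99.8988         299.6963
  3        60.00        45.5743       136.7228         546.8911
  4        60.00        41.5824       166.3294         831.6470
  5     1,060.00       670.2751     3,351.3756      20,108.2534
  Σ                    862.1256     3,809.0710      21,895.9768
P = 862.1256.
Convexity = Σ t(t+1)·PV / [P·(1+y)²] = 21,895.9768 / (862.1256 × 1.201216) = 21.14329.

21.143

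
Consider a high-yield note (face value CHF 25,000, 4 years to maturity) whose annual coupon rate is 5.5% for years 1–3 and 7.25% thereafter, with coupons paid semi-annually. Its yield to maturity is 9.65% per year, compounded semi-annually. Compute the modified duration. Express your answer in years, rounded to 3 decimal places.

3.448 years

Periodic yield y = 0.04825. First find Macaulay duration:
  t   CF        PV=CF/(1+0.04825)^t    t·PV
  1       687.50       655.8550       655.8550
  2       687.50       625.6666     1,251.3332
  3       687.50       596.8677     1,790.6031
  4       687.50       569.3944     2,277.5777
  5       687.50       543.1857     2,715.9286
  6       687.50       518.1834     3,109.1003
  7       906.25       651.6193     4,561.3349
  8    25,906.25    17,769.9245   142,159.3963
  Σ                 21,930.6966   158,521.1292
P = 21,930.6966; Macaulay duration = 158,521.1292 / 21,930.6966 = 7.22828 half-year periods = 3.61414 years.
Modified duration = D_Mac / (1 + y) = 3.61414 / 1.04825 = 3.44778 years.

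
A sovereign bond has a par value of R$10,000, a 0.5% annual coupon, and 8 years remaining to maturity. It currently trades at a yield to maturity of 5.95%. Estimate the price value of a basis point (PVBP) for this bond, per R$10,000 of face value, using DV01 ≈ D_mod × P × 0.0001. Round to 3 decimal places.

Periodic yield y = 0.0595.
  t   CF        PV=CF/(1+0.0595)^t    t·PV
  1        50.00        47.1921        47.1921
  2        50.00        44.5418        89.0837
  3        50.00        42.0404       126.1213
  4        50.00        39.6795       158.7180
  5        50.00        37.4512       187.2558
  6        50.00        35.3480       212.0877
  7        50.00        33.3629       233.5400
  8    10,050.00     6,329.3392    50,634.7139
  Σ                  6,608.9550    51,688.7124
P = 6,608.9550; D_Mac = 7.82101 yrs; D_mod = 7.38179 yrs.
DV01 ≈ 7.38179 × 6,608.9550 × 0.0001 = 4.878595.

R$4.879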